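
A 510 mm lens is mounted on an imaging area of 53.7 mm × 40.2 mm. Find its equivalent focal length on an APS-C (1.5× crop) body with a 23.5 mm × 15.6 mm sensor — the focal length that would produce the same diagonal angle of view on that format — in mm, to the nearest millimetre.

Sensor diagonal = √(53.7² + 40.2²) = √4499.7300 ≈ 67.0800 mm.
Sensor diagonal = √(23.5² + 15.6²) = √795.6100 ≈ 28.2066 mm.
Equal angle of view means equal diagonal/f ratio, so f₂ = f₁ · (diagonal₂/diagonal₁) = 510 × 28.2066/67.0800.
f₂ = 510 × 0.42049 ≈ 214.451 mm.

214 mm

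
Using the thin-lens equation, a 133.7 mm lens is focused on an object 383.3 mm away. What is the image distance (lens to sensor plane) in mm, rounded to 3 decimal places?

1/dᵢ = 1/f − 1/dₒ = 1/133.7 − 1/383.3 = 0.0048705 mm⁻¹.
dᵢ = 1/0.0048705 ≈ 205.3173 mm.

205.317 mm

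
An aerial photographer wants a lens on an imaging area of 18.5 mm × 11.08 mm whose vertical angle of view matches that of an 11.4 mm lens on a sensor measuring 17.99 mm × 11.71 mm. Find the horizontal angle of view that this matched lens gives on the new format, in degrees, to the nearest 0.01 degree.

81.23°

Equal vertical AOV ⇒ f₂ = f₁ · 11.08/11.71 = 11.4 × 0.94620 ≈ 10.7867 mm.
Horizontal AOV on the new format = 2·arctan(18.5 / (2 × 10.7867)) = 2·arctan(0.85754) ≈ 81.2288°.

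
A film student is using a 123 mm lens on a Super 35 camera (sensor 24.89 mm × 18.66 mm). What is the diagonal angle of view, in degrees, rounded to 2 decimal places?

14.41°

Sensor diagonal = √(24.89² + 18.66²) = √967.7077 ≈ 31.1080 mm.
Angle of view α = 2·arctan(d/2f) with d = 31.1080 mm and f = 123 mm.
d/2f = 0.12646; arctan(0.12646) ≈ 7.2071°, so α ≈ 14.4142°.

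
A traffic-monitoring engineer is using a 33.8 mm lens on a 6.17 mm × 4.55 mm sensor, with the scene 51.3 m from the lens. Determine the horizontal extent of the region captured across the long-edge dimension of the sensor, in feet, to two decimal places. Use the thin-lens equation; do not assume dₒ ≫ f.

dₒ: 51.3 m = 51300 mm.
Similar triangles through the lens centre give W/dₒ = w/dᵢ; with 1/f = 1/dₒ + 1/dᵢ this gives W = w·(dₒ − f)/f.
W = 6.17 mm × (51300 − 33.8) / 33.8 = 6.17 × 1516.7515 ≈ 9358.357 mm = 9358.357/304.8 ft = 30.7033 ft.

30.70 ft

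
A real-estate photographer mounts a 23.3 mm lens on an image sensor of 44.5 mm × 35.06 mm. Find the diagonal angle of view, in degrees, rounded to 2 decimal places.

101.12°

Sensor diagonal = √(44.5² + 35.06²) = √3209.4536 ≈ 56.6520 mm.
Angle of view α = 2·arctan(d/2f) with d = 56.6520 mm and f = 23.3 mm.
d/2f = 1.21571; arctan(1.21571) ≈ 50.5605°, so α ≈ 101.1209°.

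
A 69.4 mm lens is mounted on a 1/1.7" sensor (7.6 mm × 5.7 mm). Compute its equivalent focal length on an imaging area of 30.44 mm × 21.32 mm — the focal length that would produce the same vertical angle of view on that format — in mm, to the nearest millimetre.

Equal angle of view means equal height/f ratio, so f₂ = f₁ · (height₂/height₁) = 69.4 × 21.32/5.7.
f₂ = 69.4 × 3.74035 ≈ 259.580 mm.

260 mm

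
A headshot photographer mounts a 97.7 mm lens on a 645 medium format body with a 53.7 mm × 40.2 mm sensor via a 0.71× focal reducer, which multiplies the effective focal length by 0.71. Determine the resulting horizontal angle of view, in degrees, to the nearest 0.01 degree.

42.32°

Effective focal length f = 97.7 × 0.71 = 69.367 mm.
α = 2·arctan(53.7 / (2 × 69.367)) = 2·arctan(0.38707) ≈ 42.3200°.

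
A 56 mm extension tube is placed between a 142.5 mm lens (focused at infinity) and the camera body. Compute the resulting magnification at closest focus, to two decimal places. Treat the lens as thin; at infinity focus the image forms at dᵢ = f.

The tube moves the image plane from f to f + e, so dᵢ = 142.5 + 56 = 198.5 mm. Focus is achieved when 1/f = 1/dₒ + 1/dᵢ, giving dₒ = 1/(1/f − 1/(f+e)).
Magnification m = dᵢ/dₒ = (f+e)·(1/f − 1/(f+e)) = e/f = 56/142.5 ≈ 0.3930.

0.39×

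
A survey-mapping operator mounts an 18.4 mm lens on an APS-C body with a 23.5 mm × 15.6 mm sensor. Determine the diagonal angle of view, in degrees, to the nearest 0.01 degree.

Sensor diagonal = √(23.5² + 15.6²) = √795.6100 ≈ 28.2066 mm.
Angle of view α = 2·arctan(d/2f) with d = 28.2066 mm and f = 18.4 mm.
d/2f = 0.76648; arctan(0.76648) ≈ 37.4695°, so α ≈ 74.9391°.

74.94°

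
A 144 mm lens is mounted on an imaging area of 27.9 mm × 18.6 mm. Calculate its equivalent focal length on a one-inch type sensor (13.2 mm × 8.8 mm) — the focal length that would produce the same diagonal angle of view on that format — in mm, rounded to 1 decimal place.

68.1 mm

Sensor diagonal = √(27.9² + 18.6²) = √1124.3700 ≈ 33.5316 mm.
Sensor diagonal = √(13.2² + 8.8²) = √251.6800 ≈ 15.8644 mm.
Equal angle of view means equal diagonal/f ratio, so f₂ = f₁ · (diagonal₂/diagonal₁) = 144 × 15.8644/33.5316.
f₂ = 144 × 0.47312 ≈ 68.129 mm.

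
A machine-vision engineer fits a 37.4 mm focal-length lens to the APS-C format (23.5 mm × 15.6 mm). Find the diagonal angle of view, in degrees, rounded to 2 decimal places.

41.32°

Sensor diagonal = √(23.5² + 15.6²) = √795.6100 ≈ 28.2066 mm.
Angle of view α = 2·arctan(d/2f) with d = 28.2066 mm and f = 37.4 mm.
d/2f = 0.37709; arctan(0.37709) ≈ 20.6611°, so α ≈ 41.3222°.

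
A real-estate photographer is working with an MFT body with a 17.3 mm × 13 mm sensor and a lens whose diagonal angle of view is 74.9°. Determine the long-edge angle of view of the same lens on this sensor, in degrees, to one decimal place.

Sensor diagonal = √(17.3² + 13²) = √468.2900 ≈ 21.6400 mm.
From the diagonal AOV: f = 21.6400 / (2·tan(37.45°)) = 21.6400 / 1.53188 ≈ 14.1264 mm.
Long-edge AOV = 2·arctan(17.3 / (2 × 14.1264)) = 2·arctan(0.61233) ≈ 62.9606°.

63.0°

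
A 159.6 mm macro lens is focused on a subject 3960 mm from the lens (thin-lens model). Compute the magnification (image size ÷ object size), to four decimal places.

Thin lens: 1/f = 1/dₒ + 1/dᵢ → 1/dᵢ = 1/159.6 − 1/3960 = 0.0060131 mm⁻¹, so dᵢ ≈ 166.3025 mm.
Magnification m = dᵢ/dₒ = 166.3025/3960 ≈ 0.04200.

0.0420×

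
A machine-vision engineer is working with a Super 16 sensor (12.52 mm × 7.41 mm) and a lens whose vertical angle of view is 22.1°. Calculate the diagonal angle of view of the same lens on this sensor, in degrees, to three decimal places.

From the vertical AOV: f = 7.41 / (2·tan(11.05°)) = 7.41 / 0.39057 ≈ 18.9722 mm.
Sensor diagonal = √(12.52² + 7.41²) = √211.6585 ≈ 14.5485 mm.
Diagonal AOV = 2·arctan(14.5485 / (2 × 18.9722)) = 2·arctan(0.38342) ≈ 41.9553°.

41.955°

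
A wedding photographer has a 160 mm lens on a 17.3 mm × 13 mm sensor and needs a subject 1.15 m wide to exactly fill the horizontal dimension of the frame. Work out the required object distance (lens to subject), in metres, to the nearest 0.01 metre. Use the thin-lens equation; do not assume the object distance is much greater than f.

W: 1.15 m = 1150 mm.
Magnification m = w/W = dᵢ/dₒ; combined with 1/f = 1/dₒ + 1/dᵢ this gives dₒ = f·(1 + W/w).
dₒ = 160 mm × (1 + 1150/17.3) = 160 × 67.4740 ≈ 10795.838 mm = 10.7958 m.

10.80 m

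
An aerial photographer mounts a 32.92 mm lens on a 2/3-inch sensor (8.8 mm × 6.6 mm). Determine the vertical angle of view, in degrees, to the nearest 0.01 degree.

11.45°

Angle of view α = 2·arctan(h/2f) with h = 6.6 mm and f = 32.92 mm.
h/2f = 0.10024; arctan(0.10024) ≈ 5.7244°, so α ≈ 11.4488°.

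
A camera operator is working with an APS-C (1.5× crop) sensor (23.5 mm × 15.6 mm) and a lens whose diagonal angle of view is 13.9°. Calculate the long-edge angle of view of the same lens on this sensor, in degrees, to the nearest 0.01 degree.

11.60°

Sensor diagonal = √(23.5² + 15.6²) = √795.6100 ≈ 28.2066 mm.
From the diagonal AOV: f = 28.2066 / (2·tan(6.95°)) = 28.2066 / 0.24380 ≈ 115.6966 mm.
Long-edge AOV = 2·arctan(23.5 / (2 × 115.6966)) = 2·arctan(0.10156) ≈ 11.5980°.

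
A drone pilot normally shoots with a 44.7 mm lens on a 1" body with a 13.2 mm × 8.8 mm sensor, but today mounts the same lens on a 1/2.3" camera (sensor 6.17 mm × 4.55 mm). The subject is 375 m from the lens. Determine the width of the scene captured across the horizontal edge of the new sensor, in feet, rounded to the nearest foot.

The focal length stays 44.7 mm; the relevant sensor dimension is now w = 6.17 mm. Object distance dₒ = 375 m = 375000 mm.
Thin-lens field width W = w·(dₒ − f)/f = 6.17 × (375000 − 44.7)/44.7 ≈ 51755.575 mm = 51755.575/304.8 ft = 169.802 ft.

170 ft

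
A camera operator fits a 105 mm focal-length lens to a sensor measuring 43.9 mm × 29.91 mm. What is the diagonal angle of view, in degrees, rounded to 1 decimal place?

28.4°

Sensor diagonal = √(43.9² + 29.91²) = √2821.8181 ≈ 53.1208 mm.
Angle of view α = 2·arctan(d/2f) with d = 53.1208 mm and f = 105 mm.
d/2f = 0.25296; arctan(0.25296) ≈ 14.1955°, so α ≈ 28.3911°.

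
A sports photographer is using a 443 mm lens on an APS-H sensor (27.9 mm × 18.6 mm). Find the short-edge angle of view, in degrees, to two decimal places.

2.41°

Angle of view α = 2·arctan(h/2f) with h = 18.6 mm and f = 443 mm.
h/2f = 0.02099; arctan(0.02099) ≈ 1.2026°, so α ≈ 2.4053°.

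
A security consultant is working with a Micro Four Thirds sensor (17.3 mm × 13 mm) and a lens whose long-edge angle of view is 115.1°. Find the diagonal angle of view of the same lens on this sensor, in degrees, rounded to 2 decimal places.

From the long-edge AOV: f = 17.3 / (2·tan(57.55°)) = 17.3 / 3.14543 ≈ 5.5001 mm.
Sensor diagonal = √(17.3² + 13²) = √468.2900 ≈ 21.6400 mm.
Diagonal AOV = 2·arctan(21.6400 / (2 × 5.5001)) = 2·arctan(1.96726) ≈ 126.1095°.

126.11°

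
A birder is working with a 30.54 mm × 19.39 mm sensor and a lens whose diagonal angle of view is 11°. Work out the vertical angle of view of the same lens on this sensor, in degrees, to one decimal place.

5.9°

Sensor diagonal = √(30.54² + 19.39²) = √1308.6637 ≈ 36.1755 mm.
From the diagonal AOV: f = 36.1755 / (2·tan(5.5°)) = 36.1755 / 0.19258 ≈ 187.8482 mm.
Vertical AOV = 2·arctan(19.39 / (2 × 187.8482)) = 2·arctan(0.05161) ≈ 5.9089°.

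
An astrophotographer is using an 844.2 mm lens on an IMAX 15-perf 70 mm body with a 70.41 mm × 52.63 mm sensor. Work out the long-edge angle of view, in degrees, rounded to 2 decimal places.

Angle of view α = 2·arctan(w/2f) with w = 70.41 mm and f = 844.2 mm.
w/2f = 0.04170; arctan(0.04170) ≈ 2.3880°, so α ≈ 4.7760°.

4.78°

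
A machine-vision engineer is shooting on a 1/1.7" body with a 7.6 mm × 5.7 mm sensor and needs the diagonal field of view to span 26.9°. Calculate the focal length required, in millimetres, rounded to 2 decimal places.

19.86 mm

Sensor diagonal = √(7.6² + 5.7²) = √90.2500 ≈ 9.5000 mm.
From α = 2·arctan(d/2f) we get f = d / (2·tan(α/2)).
With d = 9.5000 mm and α/2 = 13.45°, tan(α/2) ≈ 0.23916, so f ≈ 9.5000 / 0.47831 ≈ 19.8615 mm.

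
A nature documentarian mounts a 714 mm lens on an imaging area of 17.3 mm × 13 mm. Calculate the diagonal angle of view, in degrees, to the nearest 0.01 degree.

1.74°

Sensor diagonal = √(17.3² + 13²) = √468.2900 ≈ 21.6400 mm.
Angle of view α = 2·arctan(d/2f) with d = 21.6400 mm and f = 714 mm.
d/2f = 0.01515; arctan(0.01515) ≈ 0.8682°, so α ≈ 1.7364°.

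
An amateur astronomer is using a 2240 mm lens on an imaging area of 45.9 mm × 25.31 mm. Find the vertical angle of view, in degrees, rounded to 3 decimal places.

Angle of view α = 2·arctan(h/2f) with h = 25.31 mm and f = 2240 mm.
h/2f = 0.00565; arctan(0.00565) ≈ 0.3237°, so α ≈ 0.6474°.

0.647°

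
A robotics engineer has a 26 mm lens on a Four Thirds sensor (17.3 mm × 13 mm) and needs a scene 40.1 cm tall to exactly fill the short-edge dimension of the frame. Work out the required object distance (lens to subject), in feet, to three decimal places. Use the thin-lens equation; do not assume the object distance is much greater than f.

W: 40.1 cm = 401 mm.
Magnification m = h/W = dᵢ/dₒ; combined with 1/f = 1/dₒ + 1/dᵢ this gives dₒ = f·(1 + W/h).
dₒ = 26 mm × (1 + 401/13) = 26 × 31.8462 ≈ 828.000 mm = 828.000/304.8 ft = 2.71654 ft.

2.717 ft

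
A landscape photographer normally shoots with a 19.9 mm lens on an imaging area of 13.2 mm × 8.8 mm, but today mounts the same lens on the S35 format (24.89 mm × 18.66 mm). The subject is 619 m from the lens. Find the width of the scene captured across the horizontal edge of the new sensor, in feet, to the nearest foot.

The focal length stays 19.9 mm; the relevant sensor dimension is now w = 24.89 mm. Object distance dₒ = 619 m = 619000 mm.
Thin-lens field width W = w·(dₒ − f)/f = 24.89 × (619000 − 19.9)/19.9 ≈ 774191.693 mm = 774191.693/304.8 ft = 2540 ft.

2540 ft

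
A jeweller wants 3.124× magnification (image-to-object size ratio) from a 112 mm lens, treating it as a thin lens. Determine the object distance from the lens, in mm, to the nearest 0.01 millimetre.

With m = dᵢ/dₒ and 1/f = 1/dₒ + 1/dᵢ, substituting dᵢ = m·dₒ gives 1/f = (1 + 1/m)/dₒ, hence dₒ = f·(1 + 1/m).
dₒ = 112 × (1 + 1/3.124) = 112 × 1.32010 ≈ 147.851 mm.

147.85 mm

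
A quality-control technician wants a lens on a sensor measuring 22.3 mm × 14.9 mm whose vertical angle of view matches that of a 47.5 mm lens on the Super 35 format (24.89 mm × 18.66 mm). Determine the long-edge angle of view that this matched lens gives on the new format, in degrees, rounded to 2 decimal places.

Equal vertical AOV ⇒ f₂ = f₁ · 14.9/18.66 = 47.5 × 0.79850 ≈ 37.9287 mm.
Long-edge AOV on the new format = 2·arctan(22.3 / (2 × 37.9287)) = 2·arctan(0.29397) ≈ 32.7638°.

32.76°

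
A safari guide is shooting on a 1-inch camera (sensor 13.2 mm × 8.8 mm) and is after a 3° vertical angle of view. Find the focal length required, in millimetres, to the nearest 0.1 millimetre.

From α = 2·arctan(h/2f) we get f = h / (2·tan(α/2)).
With h = 8.8 mm and α/2 = 1.5°, tan(α/2) ≈ 0.02619, so f ≈ 8.8 / 0.05237 ≈ 168.0292 mm.

168.0 mm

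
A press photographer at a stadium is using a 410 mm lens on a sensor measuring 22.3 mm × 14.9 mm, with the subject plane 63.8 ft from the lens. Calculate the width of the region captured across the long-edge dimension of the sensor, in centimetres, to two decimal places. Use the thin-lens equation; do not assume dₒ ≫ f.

dₒ: 63.8 ft × 304.8 mm/ft = 19446.24 mm.
Similar triangles through the lens centre give W/dₒ = w/dᵢ; with 1/f = 1/dₒ + 1/dᵢ this gives W = w·(dₒ − f)/f.
W = 22.3 mm × (19446.2 − 410) / 410 = 22.3 × 46.4299 ≈ 1035.386 mm = 103.539 cm.

103.54 cm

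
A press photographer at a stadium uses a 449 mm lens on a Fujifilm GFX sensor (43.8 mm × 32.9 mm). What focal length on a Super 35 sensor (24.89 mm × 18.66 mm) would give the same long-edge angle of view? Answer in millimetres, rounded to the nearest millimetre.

Equal angle of view means equal width/f ratio, so f₂ = f₁ · (width₂/width₁) = 449 × 24.89/43.8.
f₂ = 449 × 0.56826 ≈ 255.151 mm.

255 mm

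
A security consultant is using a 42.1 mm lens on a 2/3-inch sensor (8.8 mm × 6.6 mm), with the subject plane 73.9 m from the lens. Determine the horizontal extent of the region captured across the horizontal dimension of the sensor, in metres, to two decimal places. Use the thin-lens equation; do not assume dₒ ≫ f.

15.44 m

dₒ: 73.9 m = 73900 mm.
Similar triangles through the lens centre give W/dₒ = w/dᵢ; with 1/f = 1/dₒ + 1/dᵢ this gives W = w·(dₒ − f)/f.
W = 8.8 mm × (73900 − 42.1) / 42.1 = 8.8 × 1754.3444 ≈ 15438.231 mm = 15.4382 m.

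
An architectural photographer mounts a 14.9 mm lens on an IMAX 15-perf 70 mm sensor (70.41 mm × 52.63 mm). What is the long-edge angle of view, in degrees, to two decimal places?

134.12°

Angle of view α = 2·arctan(w/2f) with w = 70.41 mm and f = 14.9 mm.
w/2f = 2.36275; arctan(2.36275) ≈ 67.0602°, so α ≈ 134.1204°.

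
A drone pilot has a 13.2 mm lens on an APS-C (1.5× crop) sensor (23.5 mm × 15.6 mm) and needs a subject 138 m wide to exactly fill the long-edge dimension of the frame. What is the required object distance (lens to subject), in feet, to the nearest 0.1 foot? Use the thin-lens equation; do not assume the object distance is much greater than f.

W: 138 m = 138000 mm.
Magnification m = w/W = dᵢ/dₒ; combined with 1/f = 1/dₒ + 1/dᵢ this gives dₒ = f·(1 + W/w).
dₒ = 13.2 mm × (1 + 138000/23.5) = 13.2 × 5873.3404 ≈ 77528.094 mm = 77528.094/304.8 ft = 254.357 ft.

254.4 ft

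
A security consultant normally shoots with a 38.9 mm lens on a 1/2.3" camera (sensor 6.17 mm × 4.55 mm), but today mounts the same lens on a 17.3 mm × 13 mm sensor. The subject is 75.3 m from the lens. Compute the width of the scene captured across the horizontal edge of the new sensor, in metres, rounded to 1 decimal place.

The focal length stays 38.9 mm; the relevant sensor dimension is now w = 17.3 mm. Object distance dₒ = 75.3 m = 75300 mm.
Thin-lens field width W = w·(dₒ − f)/f = 17.3 × (75300 − 38.9)/38.9 ≈ 33470.875 mm = 33.4709 m.

33.5 m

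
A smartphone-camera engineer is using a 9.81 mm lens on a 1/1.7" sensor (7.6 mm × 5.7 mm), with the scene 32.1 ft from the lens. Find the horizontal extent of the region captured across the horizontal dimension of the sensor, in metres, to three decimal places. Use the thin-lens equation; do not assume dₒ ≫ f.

7.572 m

dₒ: 32.1 ft × 304.8 mm/ft = 9784.08 mm.
Similar triangles through the lens centre give W/dₒ = w/dᵢ; with 1/f = 1/dₒ + 1/dᵢ this gives W = w·(dₒ − f)/f.
W = 7.6 mm × (9784.08 − 9.81) / 9.81 = 7.6 × 996.3578 ≈ 7572.319 mm = 7.57232 m.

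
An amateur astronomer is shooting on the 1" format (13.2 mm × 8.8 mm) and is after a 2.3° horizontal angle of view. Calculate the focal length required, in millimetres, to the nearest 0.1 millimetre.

328.8 mm

From α = 2·arctan(w/2f) we get f = w / (2·tan(α/2)).
With w = 13.2 mm and α/2 = 1.15°, tan(α/2) ≈ 0.02007, so f ≈ 13.2 / 0.04015 ≈ 328.7838 mm.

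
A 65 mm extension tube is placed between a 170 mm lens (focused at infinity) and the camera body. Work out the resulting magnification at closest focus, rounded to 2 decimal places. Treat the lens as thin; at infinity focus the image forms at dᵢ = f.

0.38×

The tube moves the image plane from f to f + e, so dᵢ = 170 + 65 = 235 mm. Focus is achieved when 1/f = 1/dₒ + 1/dᵢ, giving dₒ = 1/(1/f − 1/(f+e)).
Magnification m = dᵢ/dₒ = (f+e)·(1/f − 1/(f+e)) = e/f = 65/170 ≈ 0.3824.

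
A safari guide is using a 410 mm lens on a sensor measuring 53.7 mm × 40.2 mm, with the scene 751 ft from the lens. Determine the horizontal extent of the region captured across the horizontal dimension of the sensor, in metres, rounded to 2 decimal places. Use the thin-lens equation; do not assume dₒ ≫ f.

29.93 m

dₒ: 751 ft × 304.8 mm/ft = 228904.79 mm.
Similar triangles through the lens centre give W/dₒ = w/dᵢ; with 1/f = 1/dₒ + 1/dᵢ this gives W = w·(dₒ − f)/f.
W = 53.7 mm × (228905 − 410) / 410 = 53.7 × 557.3044 ≈ 29927.245 mm = 29.9272 m.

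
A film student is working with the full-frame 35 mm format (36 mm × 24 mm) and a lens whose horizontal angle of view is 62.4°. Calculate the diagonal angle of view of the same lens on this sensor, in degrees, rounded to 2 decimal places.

From the horizontal AOV: f = 36 / (2·tan(31.2°)) = 36 / 1.21124 ≈ 29.7215 mm.
Sensor diagonal = √(36² + 24²) = √1872.0000 ≈ 43.2666 mm.
Diagonal AOV = 2·arctan(43.2666 / (2 × 29.7215)) = 2·arctan(0.72787) ≈ 72.0992°.

72.10°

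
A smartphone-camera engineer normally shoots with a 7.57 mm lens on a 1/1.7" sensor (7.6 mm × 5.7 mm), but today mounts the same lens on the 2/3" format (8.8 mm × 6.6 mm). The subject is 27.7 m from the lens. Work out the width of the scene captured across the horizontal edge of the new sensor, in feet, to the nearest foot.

106 ft

The focal length stays 7.57 mm; the relevant sensor dimension is now w = 8.8 mm. Object distance dₒ = 27.7 m = 27700 mm.
Thin-lens field width W = w·(dₒ − f)/f = 8.8 × (27700 − 7.57)/7.57 ≈ 32191.993 mm = 32191.993/304.8 ft = 105.617 ft.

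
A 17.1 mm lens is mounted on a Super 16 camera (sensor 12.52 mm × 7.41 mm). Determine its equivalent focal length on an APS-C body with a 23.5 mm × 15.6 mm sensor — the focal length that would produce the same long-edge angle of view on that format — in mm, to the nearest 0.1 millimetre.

Equal angle of view means equal width/f ratio, so f₂ = f₁ · (width₂/width₁) = 17.1 × 23.5/12.52.
f₂ = 17.1 × 1.87700 ≈ 32.097 mm.

32.1 mm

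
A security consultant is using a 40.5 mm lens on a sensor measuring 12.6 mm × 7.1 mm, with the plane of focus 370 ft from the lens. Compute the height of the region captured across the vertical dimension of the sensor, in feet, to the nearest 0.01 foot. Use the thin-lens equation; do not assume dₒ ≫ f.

dₒ: 370 ft × 304.8 mm/ft = 112776.00 mm.
Similar triangles through the lens centre give W/dₒ = h/dᵢ; with 1/f = 1/dₒ + 1/dᵢ this gives W = h·(dₒ − f)/f.
W = 7.1 mm × (112776 − 40.5) / 40.5 = 7.1 × 2783.5925 ≈ 19763.507 mm = 19763.507/304.8 ft = 64.8409 ft.

64.84 ft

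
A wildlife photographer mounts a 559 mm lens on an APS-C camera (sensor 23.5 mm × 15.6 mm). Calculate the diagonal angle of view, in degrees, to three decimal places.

Sensor diagonal = √(23.5² + 15.6²) = √795.6100 ≈ 28.2066 mm.
Angle of view α = 2·arctan(d/2f) with d = 28.2066 mm and f = 559 mm.
d/2f = 0.02523; arctan(0.02523) ≈ 1.4452°, so α ≈ 2.8905°.

2.890°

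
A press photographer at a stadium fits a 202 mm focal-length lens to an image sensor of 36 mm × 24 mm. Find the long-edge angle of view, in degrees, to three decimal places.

Angle of view α = 2·arctan(w/2f) with w = 36 mm and f = 202 mm.
w/2f = 0.08911; arctan(0.08911) ≈ 5.0921°, so α ≈ 10.1842°.

10.184°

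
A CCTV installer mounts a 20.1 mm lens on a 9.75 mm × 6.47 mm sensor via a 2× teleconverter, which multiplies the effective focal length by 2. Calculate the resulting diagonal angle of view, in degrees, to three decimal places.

16.561°

Effective focal length f = 20.1 × 2 = 40.2 mm.
Sensor diagonal = √(9.75² + 6.47²) = √136.9234 ≈ 11.7014 mm.
α = 2·arctan(11.701 / (2 × 40.2)) = 2·arctan(0.14554) ≈ 16.5614°.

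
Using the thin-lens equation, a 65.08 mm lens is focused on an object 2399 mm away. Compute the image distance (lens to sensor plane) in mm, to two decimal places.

66.89 mm

1/dᵢ = 1/f − 1/dₒ = 1/65.08 − 1/2399 = 0.0149489 mm⁻¹.
dᵢ = 1/0.0149489 ≈ 66.8947 mm.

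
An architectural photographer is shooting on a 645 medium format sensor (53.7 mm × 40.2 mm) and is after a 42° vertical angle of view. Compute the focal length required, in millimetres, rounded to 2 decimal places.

52.36 mm

From α = 2·arctan(h/2f) we get f = h / (2·tan(α/2)).
With h = 40.2 mm and α/2 = 21°, tan(α/2) ≈ 0.38386, so f ≈ 40.2 / 0.76773 ≈ 52.3623 mm.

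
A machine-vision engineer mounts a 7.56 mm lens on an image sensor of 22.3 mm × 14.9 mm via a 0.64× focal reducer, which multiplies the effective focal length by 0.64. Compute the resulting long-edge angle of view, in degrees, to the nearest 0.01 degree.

133.08°

Effective focal length f = 7.56 × 0.64 = 4.8384 mm.
α = 2·arctan(22.3 / (2 × 4.8384)) = 2·arctan(2.30448) ≈ 133.0844°.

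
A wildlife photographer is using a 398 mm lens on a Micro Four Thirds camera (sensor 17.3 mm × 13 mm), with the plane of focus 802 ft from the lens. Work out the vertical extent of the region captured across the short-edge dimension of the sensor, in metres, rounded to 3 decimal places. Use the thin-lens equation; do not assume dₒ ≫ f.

dₒ: 802 ft × 304.8 mm/ft = 244449.59 mm.
Similar triangles through the lens centre give W/dₒ = h/dᵢ; with 1/f = 1/dₒ + 1/dᵢ this gives W = h·(dₒ − f)/f.
W = 13 mm × (244450 − 398) / 398 = 13 × 613.1950 ≈ 7971.534 mm = 7.97153 m.

7.972 m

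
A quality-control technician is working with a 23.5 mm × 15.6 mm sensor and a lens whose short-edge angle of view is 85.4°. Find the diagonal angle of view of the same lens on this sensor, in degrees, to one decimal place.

118.1°

From the short-edge AOV: f = 15.6 / (2·tan(42.7°)) = 15.6 / 1.84555 ≈ 8.4528 mm.
Sensor diagonal = √(23.5² + 15.6²) = √795.6100 ≈ 28.2066 mm.
Diagonal AOV = 2·arctan(28.2066 / (2 × 8.4528)) = 2·arctan(1.66848) ≈ 118.1274°.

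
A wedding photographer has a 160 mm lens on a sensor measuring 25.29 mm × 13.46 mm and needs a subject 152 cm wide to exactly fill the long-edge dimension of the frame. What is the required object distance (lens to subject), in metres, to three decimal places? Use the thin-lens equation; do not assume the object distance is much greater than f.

W: 152 cm = 1520 mm.
Magnification m = w/W = dᵢ/dₒ; combined with 1/f = 1/dₒ + 1/dᵢ this gives dₒ = f·(1 + W/w).
dₒ = 160 mm × (1 + 1520/25.29) = 160 × 61.1028 ≈ 9776.449 mm = 9.77645 m.

9.776 m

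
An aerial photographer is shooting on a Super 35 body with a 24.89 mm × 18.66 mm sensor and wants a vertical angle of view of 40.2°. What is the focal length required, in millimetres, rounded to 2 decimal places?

25.50 mm

From α = 2·arctan(h/2f) we get f = h / (2·tan(α/2)).
With h = 18.66 mm and α/2 = 20.1°, tan(α/2) ≈ 0.36595, so f ≈ 18.66 / 0.73190 ≈ 25.4954 mm.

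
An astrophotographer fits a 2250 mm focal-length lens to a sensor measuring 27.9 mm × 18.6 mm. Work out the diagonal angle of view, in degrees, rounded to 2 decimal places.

0.85°

Sensor diagonal = √(27.9² + 18.6²) = √1124.3700 ≈ 33.5316 mm.
Angle of view α = 2·arctan(d/2f) with d = 33.5316 mm and f = 2250 mm.
d/2f = 0.00745; arctan(0.00745) ≈ 0.4269°, so α ≈ 0.8539°.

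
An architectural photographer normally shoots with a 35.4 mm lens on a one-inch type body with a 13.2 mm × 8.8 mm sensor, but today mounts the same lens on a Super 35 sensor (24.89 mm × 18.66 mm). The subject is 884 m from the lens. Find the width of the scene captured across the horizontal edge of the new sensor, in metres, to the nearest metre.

622 m

The focal length stays 35.4 mm; the relevant sensor dimension is now w = 24.89 mm. Object distance dₒ = 884 m = 884000 mm.
Thin-lens field width W = w·(dₒ − f)/f = 24.89 × (884000 − 35.4)/35.4 ≈ 621522.003 mm = 621.522 m.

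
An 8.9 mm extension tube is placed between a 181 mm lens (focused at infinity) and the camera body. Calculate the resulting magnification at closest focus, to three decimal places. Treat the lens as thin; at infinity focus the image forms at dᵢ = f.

The tube moves the image plane from f to f + e, so dᵢ = 181 + 8.9 = 189.9 mm. Focus is achieved when 1/f = 1/dₒ + 1/dᵢ, giving dₒ = 1/(1/f − 1/(f+e)).
Magnification m = dᵢ/dₒ = (f+e)·(1/f − 1/(f+e)) = e/f = 8.9/181 ≈ 0.0492.

0.049×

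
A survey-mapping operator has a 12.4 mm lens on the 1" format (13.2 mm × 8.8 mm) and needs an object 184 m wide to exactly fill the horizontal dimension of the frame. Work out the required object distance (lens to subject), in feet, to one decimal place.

567.1 ft

W: 184 m = 184000 mm.
Magnification m = w/W = dᵢ/dₒ; combined with 1/f = 1/dₒ + 1/dᵢ this gives dₒ = f·(1 + W/w).
dₒ = 12.4 mm × (1 + 184000/13.2) = 12.4 × 13940.3939 ≈ 172860.885 mm = 172860.885/304.8 ft = 567.129 ft.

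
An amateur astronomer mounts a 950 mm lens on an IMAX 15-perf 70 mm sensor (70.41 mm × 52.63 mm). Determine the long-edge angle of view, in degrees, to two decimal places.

4.24°

Angle of view α = 2·arctan(w/2f) with w = 70.41 mm and f = 950 mm.
w/2f = 0.03706; arctan(0.03706) ≈ 2.1223°, so α ≈ 4.2446°.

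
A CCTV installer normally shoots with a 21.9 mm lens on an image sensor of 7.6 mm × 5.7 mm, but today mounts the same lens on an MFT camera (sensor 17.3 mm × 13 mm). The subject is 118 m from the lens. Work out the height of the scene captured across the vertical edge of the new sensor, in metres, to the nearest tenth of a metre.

70.0 m

The focal length stays 21.9 mm; the relevant sensor dimension is now h = 13 mm. Object distance dₒ = 118 m = 118000 mm.
Thin-lens field height W = h·(dₒ − f)/f = 13 × (118000 − 21.9)/21.9 ≈ 70032.662 mm = 70.0327 m.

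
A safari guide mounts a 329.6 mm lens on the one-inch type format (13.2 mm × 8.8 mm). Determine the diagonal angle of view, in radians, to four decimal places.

Sensor diagonal = √(13.2² + 8.8²) = √251.6800 ≈ 15.8644 mm.
Angle of view α = 2·arctan(d/2f) with d = 15.8644 mm and f = 329.6 mm.
d/2f = 0.02407; arctan(0.02407) ≈ 0.0241 rad, so α ≈ 0.0481 rad.

0.0481 rad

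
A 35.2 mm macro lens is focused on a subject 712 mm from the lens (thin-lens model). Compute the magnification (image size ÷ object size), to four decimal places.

0.0520×

Thin lens: 1/f = 1/dₒ + 1/dᵢ → 1/dᵢ = 1/35.2 − 1/712 = 0.0270046 mm⁻¹, so dᵢ ≈ 37.0307 mm.
Magnification m = dᵢ/dₒ = 37.0307/712 ≈ 0.05201.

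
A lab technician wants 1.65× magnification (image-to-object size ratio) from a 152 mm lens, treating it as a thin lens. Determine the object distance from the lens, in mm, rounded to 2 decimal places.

With m = dᵢ/dₒ and 1/f = 1/dₒ + 1/dᵢ, substituting dᵢ = m·dₒ gives 1/f = (1 + 1/m)/dₒ, hence dₒ = f·(1 + 1/m).
dₒ = 152 × (1 + 1/1.65) = 152 × 1.60606 ≈ 244.121 mm.

244.12 mm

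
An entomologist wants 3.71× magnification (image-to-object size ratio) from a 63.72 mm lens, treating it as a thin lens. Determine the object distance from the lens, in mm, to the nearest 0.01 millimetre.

80.90 mm

With m = dᵢ/dₒ and 1/f = 1/dₒ + 1/dᵢ, substituting dᵢ = m·dₒ gives 1/f = (1 + 1/m)/dₒ, hence dₒ = f·(1 + 1/m).
dₒ = 63.72 × (1 + 1/3.71) = 63.72 × 1.26954 ≈ 80.895 mm.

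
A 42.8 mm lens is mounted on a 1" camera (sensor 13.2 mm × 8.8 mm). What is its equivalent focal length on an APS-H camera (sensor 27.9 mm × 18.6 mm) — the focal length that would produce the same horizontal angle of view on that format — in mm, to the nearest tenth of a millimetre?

Equal angle of view means equal width/f ratio, so f₂ = f₁ · (width₂/width₁) = 42.8 × 27.9/13.2.
f₂ = 42.8 × 2.11364 ≈ 90.464 mm.

90.5 mm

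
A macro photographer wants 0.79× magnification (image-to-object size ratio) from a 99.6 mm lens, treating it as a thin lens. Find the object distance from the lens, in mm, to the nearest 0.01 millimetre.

225.68 mm

With m = dᵢ/dₒ and 1/f = 1/dₒ + 1/dᵢ, substituting dᵢ = m·dₒ gives 1/f = (1 + 1/m)/dₒ, hence dₒ = f·(1 + 1/m).
dₒ = 99.6 × (1 + 1/0.79) = 99.6 × 2.26582 ≈ 225.676 mm.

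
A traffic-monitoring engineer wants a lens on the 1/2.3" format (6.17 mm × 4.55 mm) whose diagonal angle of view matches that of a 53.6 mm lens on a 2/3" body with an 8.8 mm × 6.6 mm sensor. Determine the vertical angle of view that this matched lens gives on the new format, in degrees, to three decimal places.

6.970°

Sensor diagonal = √(8.8² + 6.6²) = √121.0000 ≈ 11.0000 mm.
Sensor diagonal = √(6.17² + 4.55²) = √58.7714 ≈ 7.6663 mm.
Equal diagonal AOV ⇒ f₂ = f₁ · 7.6663/11.0000 = 53.6 × 0.69693 ≈ 37.3555 mm.
Vertical AOV on the new format = 2·arctan(4.55 / (2 × 37.3555)) = 2·arctan(0.06090) ≈ 6.9702°.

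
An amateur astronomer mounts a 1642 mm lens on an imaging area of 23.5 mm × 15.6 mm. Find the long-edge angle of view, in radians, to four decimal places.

0.0143 rad

Angle of view α = 2·arctan(w/2f) with w = 23.5 mm and f = 1642 mm.
w/2f = 0.00716; arctan(0.00716) ≈ 0.0072 rad, so α ≈ 0.0143 rad.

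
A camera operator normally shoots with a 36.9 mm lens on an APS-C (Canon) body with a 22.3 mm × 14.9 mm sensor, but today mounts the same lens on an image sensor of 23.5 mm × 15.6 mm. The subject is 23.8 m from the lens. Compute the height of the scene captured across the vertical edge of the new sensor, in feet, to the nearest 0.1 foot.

33.0 ft

The focal length stays 36.9 mm; the relevant sensor dimension is now h = 15.6 mm. Object distance dₒ = 23.8 m = 23800 mm.
Thin-lens field height W = h·(dₒ − f)/f = 15.6 × (23800 − 36.9)/36.9 ≈ 10046.189 mm = 10046.189/304.8 ft = 32.9599 ft.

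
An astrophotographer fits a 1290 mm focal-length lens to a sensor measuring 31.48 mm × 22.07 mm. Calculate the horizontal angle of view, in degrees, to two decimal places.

Angle of view α = 2·arctan(w/2f) with w = 31.48 mm and f = 1290 mm.
w/2f = 0.01220; arctan(0.01220) ≈ 0.6991°, so α ≈ 1.3981°.

1.40°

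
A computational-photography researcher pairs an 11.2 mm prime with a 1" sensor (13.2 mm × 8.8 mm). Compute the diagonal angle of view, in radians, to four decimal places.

Sensor diagonal = √(13.2² + 8.8²) = √251.6800 ≈ 15.8644 mm.
Angle of view α = 2·arctan(d/2f) with d = 15.8644 mm and f = 11.2 mm.
d/2f = 0.70823; arctan(0.70823) ≈ 0.6162 rad, so α ≈ 1.2325 rad.

1.2325 rad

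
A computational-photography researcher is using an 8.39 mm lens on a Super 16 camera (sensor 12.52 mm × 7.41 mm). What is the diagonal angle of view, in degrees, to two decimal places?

Sensor diagonal = √(12.52² + 7.41²) = √211.6585 ≈ 14.5485 mm.
Angle of view α = 2·arctan(d/2f) with d = 14.5485 mm and f = 8.39 mm.
d/2f = 0.86701; arctan(0.86701) ≈ 40.9257°, so α ≈ 81.8515°.

81.85°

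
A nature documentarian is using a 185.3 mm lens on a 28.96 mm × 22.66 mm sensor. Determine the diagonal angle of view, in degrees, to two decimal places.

11.33°

Sensor diagonal = √(28.96² + 22.66²) = √1352.1572 ≈ 36.7717 mm.
Angle of view α = 2·arctan(d/2f) with d = 36.7717 mm and f = 185.3 mm.
d/2f = 0.09922; arctan(0.09922) ≈ 5.6665°, so α ≈ 11.3329°.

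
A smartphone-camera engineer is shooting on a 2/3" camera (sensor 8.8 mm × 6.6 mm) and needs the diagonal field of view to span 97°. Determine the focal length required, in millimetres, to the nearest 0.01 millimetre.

4.87 mm

Sensor diagonal = √(8.8² + 6.6²) = √121.0000 ≈ 11.0000 mm.
From α = 2·arctan(d/2f) we get f = d / (2·tan(α/2)).
With d = 11.0000 mm and α/2 = 48.5°, tan(α/2) ≈ 1.13029, so f ≈ 11.0000 / 2.26059 ≈ 4.8660 mm.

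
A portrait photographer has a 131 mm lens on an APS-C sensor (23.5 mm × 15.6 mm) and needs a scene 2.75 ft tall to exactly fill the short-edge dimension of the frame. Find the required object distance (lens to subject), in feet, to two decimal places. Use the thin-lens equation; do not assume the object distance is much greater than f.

W: 2.75 ft × 304.8 mm/ft = 838.20 mm.
Magnification m = h/W = dᵢ/dₒ; combined with 1/f = 1/dₒ + 1/dᵢ this gives dₒ = f·(1 + W/h).
dₒ = 131 mm × (1 + 838.2/15.6) = 131 × 54.7308 ≈ 7169.731 mm = 7169.731/304.8 ft = 23.5227 ft.

23.52 ft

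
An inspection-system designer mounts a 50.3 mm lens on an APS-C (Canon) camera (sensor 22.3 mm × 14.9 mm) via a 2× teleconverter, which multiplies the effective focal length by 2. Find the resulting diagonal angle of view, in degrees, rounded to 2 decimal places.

Effective focal length f = 50.3 × 2 = 100.6 mm.
Sensor diagonal = √(22.3² + 14.9²) = √719.3000 ≈ 26.8198 mm.
α = 2·arctan(26.820 / (2 × 100.6)) = 2·arctan(0.13330) ≈ 15.1854°.

15.19°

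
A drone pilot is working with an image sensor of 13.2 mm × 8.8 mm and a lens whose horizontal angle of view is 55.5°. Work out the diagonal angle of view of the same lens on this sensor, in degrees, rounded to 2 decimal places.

64.61°

From the horizontal AOV: f = 13.2 / (2·tan(27.75°)) = 13.2 / 1.05225 ≈ 12.5445 mm.
Sensor diagonal = √(13.2² + 8.8²) = √251.6800 ≈ 15.8644 mm.
Diagonal AOV = 2·arctan(15.8644 / (2 × 12.5445)) = 2·arctan(0.63232) ≈ 64.6123°.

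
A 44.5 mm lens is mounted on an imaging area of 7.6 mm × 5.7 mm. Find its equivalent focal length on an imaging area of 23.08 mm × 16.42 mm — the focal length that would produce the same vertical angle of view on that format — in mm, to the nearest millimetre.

Equal angle of view means equal height/f ratio, so f₂ = f₁ · (height₂/height₁) = 44.5 × 16.42/5.7.
f₂ = 44.5 × 2.88070 ≈ 128.191 mm.

128 mm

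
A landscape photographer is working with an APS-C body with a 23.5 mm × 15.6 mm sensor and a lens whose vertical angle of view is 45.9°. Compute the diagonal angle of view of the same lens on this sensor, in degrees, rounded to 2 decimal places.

From the vertical AOV: f = 15.6 / (2·tan(22.95°)) = 15.6 / 0.84689 ≈ 18.4203 mm.
Sensor diagonal = √(23.5² + 15.6²) = √795.6100 ≈ 28.2066 mm.
Diagonal AOV = 2·arctan(28.2066 / (2 × 18.4203)) = 2·arctan(0.76564) ≈ 74.8780°.

74.88°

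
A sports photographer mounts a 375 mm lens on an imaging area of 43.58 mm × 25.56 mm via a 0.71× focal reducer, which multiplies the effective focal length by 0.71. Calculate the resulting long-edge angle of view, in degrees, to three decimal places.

9.357°

Effective focal length f = 375 × 0.71 = 266.25 mm.
α = 2·arctan(43.58 / (2 × 266.25)) = 2·arctan(0.08184) ≈ 9.3574°.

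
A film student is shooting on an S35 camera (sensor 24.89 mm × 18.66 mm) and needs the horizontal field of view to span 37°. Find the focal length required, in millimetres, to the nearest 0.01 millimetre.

From α = 2·arctan(w/2f) we get f = w / (2·tan(α/2)).
With w = 24.89 mm and α/2 = 18.5°, tan(α/2) ≈ 0.33460, so f ≈ 24.89 / 0.66919 ≈ 37.1942 mm.

37.19 mm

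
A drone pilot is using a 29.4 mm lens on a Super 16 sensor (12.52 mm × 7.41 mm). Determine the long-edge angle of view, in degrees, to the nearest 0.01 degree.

Angle of view α = 2·arctan(w/2f) with w = 12.52 mm and f = 29.4 mm.
w/2f = 0.21293; arctan(0.21293) ≈ 12.0202°, so α ≈ 24.0404°.

24.04°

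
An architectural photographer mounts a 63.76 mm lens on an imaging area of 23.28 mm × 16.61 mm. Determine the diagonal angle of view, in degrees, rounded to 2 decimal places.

25.28°

Sensor diagonal = √(23.28² + 16.61²) = √817.8505 ≈ 28.5981 mm.
Angle of view α = 2·arctan(d/2f) with d = 28.5981 mm and f = 63.76 mm.
d/2f = 0.22426; arctan(0.22426) ≈ 12.6402°, so α ≈ 25.2804°.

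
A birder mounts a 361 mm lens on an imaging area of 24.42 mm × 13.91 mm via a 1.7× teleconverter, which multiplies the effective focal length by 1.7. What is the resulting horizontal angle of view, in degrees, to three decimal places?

2.280°

Effective focal length f = 361 × 1.7 = 613.7 mm.
α = 2·arctan(24.42 / (2 × 613.7)) = 2·arctan(0.01990) ≈ 2.2796°.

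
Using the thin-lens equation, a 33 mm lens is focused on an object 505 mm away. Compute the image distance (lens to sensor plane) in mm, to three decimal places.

35.307 mm

1/dᵢ = 1/f − 1/dₒ = 1/33 − 1/505 = 0.0283228 mm⁻¹.
dᵢ = 1/0.0283228 ≈ 35.3072 mm.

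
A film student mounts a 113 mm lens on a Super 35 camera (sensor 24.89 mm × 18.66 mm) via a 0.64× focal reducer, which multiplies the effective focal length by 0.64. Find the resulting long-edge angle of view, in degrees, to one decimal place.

19.5°

Effective focal length f = 113 × 0.64 = 72.32 mm.
α = 2·arctan(24.89 / (2 × 72.32)) = 2·arctan(0.17208) ≈ 19.5279°.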